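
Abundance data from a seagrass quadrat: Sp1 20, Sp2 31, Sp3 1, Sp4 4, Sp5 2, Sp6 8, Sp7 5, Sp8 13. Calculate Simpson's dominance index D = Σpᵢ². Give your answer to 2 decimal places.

Total N = 20+31+1+4+2+8+5+13 = 84, so the proportions are 0.2381, 0.369, 0.0119, 0.0476, 0.0238, 0.0952, 0.0595, 0.1548 (working shown to 4 dp, full precision carried).
D = 0.2381² + 0.369² + 0.0119² + 0.0476² + 0.0238² + 0.0952² + 0.0595² + 0.1548² = 0.0567 + 0.1362 + 0.0001 + 0.0023 + 0.0006 + 0.0091 + 0.0035 + 0.0240 = 0.2324.
To 2 decimal places, D = 0.23.

0.23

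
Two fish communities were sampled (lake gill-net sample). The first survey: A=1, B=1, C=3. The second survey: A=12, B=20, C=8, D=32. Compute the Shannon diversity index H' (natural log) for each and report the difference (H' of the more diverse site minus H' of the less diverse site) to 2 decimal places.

0.31

The first survey: N=5, proportions 0.2, 0.2, 0.6, giving H' = 0.9503 (working shown to 4 dp, full precision carried).
The second survey: N=72, proportions 0.1667, 0.2778, 0.1111, 0.4444, giving H' = 1.2590.
Difference = |0.9503 − 1.2590| = 0.3087, i.e. 0.31 to 2 decimal places.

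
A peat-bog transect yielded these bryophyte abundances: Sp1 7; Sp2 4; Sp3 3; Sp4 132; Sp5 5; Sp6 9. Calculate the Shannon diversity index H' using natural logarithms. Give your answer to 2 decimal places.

Total N = 7+4+3+132+5+9 = 160, so the proportions are 0.0437, 0.025, 0.0187, 0.825, 0.0312, 0.0563 (working shown to 4 dp, full precision carried).
Each pᵢ ln pᵢ term: 0.0437×(-3.1293)=-0.1369, 0.025×(-3.6889)=-0.0922, 0.0187×(-3.9766)=-0.0746, 0.825×(-0.1924)=-0.1587, 0.0312×(-3.4657)=-0.1083, 0.0563×(-2.8779)=-0.1619.
Sum = -0.7326, so H' = 0.73.

0.73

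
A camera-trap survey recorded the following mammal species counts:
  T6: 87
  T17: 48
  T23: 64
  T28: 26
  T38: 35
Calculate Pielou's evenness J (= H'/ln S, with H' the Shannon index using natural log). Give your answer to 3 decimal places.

0.947

Total N = 87+48+64+26+35 = 260, so the proportions are 0.33462, 0.18462, 0.24615, 0.1, 0.13462 (working shown to 5 dp, full precision carried).
H' = −Σ pᵢ ln pᵢ = −((-0.36633) + (-0.31190) + (-0.34506) + (-0.23026) + (-0.26995)) = 1.52350.
With S = 5 species, ln S = 1.60944, so J = 1.52350/1.60944 = 0.94660, i.e. 0.947 to 3 decimal places.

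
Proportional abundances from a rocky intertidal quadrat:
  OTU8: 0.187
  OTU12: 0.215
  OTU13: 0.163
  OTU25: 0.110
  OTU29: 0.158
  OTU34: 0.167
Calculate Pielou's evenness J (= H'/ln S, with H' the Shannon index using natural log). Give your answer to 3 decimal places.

H' = −Σ pᵢ ln pᵢ = −((-0.31353) + (-0.33048) + (-0.29568) + (-0.24280) + (-0.29154) + (-0.29889)) = 1.77292 (working shown to 5 dp, full precision carried).
With S = 6 species, ln S = 1.79176, so J = 1.77292/1.79176 = 0.98949, i.e. 0.989 to 3 decimal places.

0.989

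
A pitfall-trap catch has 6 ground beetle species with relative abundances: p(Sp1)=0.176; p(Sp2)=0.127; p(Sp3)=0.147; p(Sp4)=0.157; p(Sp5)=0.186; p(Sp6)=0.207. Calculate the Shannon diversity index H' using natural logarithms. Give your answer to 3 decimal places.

Each pᵢ ln pᵢ term (working shown to 5 dp, full precision carried): 0.176×(-1.73727)=-0.30576, 0.127×(-2.06357)=-0.26207, 0.147×(-1.91732)=-0.28185, 0.157×(-1.85151)=-0.29069, 0.186×(-1.68201)=-0.31285, 0.207×(-1.57504)=-0.32603.
Sum = -1.77925, so H' = 1.779.

1.779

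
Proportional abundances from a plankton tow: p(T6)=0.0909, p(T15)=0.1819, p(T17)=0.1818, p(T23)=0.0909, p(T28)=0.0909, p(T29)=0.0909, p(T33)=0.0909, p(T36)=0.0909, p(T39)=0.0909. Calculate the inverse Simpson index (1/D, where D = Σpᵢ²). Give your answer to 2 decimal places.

8.07

D = 0.0909² + 0.1819² + 0.1818² + 0.0909² + 0.0909² + 0.0909² + 0.0909² + 0.0909² + 0.0909² = 0.008263 + 0.033088 + 0.033051 + 0.008263 + 0.008263 + 0.008263 + 0.008263 + 0.008263 + 0.008263 = 0.123979 (working shown to 6 dp, full precision carried).
So 1/D = 8.0659, i.e. 8.07 to 2 decimal places.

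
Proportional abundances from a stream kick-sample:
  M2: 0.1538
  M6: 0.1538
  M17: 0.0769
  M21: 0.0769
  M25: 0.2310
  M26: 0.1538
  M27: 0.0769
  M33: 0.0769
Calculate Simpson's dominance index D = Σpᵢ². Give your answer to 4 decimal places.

0.1480

D = 0.1538² + 0.1538² + 0.0769² + 0.0769² + 0.231² + 0.1538² + 0.0769² + 0.0769² = 0.023654 + 0.023654 + 0.005914 + 0.005914 + 0.053361 + 0.023654 + 0.005914 + 0.005914 = 0.147979 (working shown to 6 dp, full precision carried).
To 4 decimal places, D = 0.1480.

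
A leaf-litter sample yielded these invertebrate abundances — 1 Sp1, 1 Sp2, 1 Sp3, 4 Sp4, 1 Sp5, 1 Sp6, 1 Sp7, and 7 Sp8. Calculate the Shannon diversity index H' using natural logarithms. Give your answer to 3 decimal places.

1.706

Total N = 1+1+1+4+1+1+1+7 = 17, so the proportions are 0.05882, 0.05882, 0.05882, 0.23529, 0.05882, 0.05882, 0.05882, 0.41176 (working shown to 5 dp, full precision carried).
Each pᵢ ln pᵢ term: 0.05882×(-2.83321)=-0.16666, 0.05882×(-2.83321)=-0.16666, 0.05882×(-2.83321)=-0.16666, 0.23529×(-1.44692)=-0.34045, 0.05882×(-2.83321)=-0.16666, 0.05882×(-2.83321)=-0.16666, 0.05882×(-2.83321)=-0.16666, 0.41176×(-0.88730)=-0.36536.
Sum = -1.70577, so H' = 1.706.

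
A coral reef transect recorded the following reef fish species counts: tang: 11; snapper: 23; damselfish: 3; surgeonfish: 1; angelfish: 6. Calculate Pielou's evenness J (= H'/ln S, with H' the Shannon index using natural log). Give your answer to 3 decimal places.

Total N = 11+23+3+1+6 = 44, so the proportions are 0.25, 0.52273, 0.06818, 0.02273, 0.13636 (working shown to 5 dp, full precision carried).
H' = −Σ pᵢ ln pᵢ = −((-0.34657) + (-0.33909) + (-0.18311) + (-0.08600) + (-0.27170)) = 1.22647.
With S = 5 species, ln S = 1.60944, so J = 1.22647/1.60944 = 0.76205, i.e. 0.762 to 3 decimal places.

0.762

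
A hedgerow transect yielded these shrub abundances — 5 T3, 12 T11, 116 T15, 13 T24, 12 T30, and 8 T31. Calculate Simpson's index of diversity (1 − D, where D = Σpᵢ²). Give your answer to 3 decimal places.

0.492

Total N = 5+12+116+13+12+8 = 166, so the proportions are 0.03012, 0.07229, 0.6988, 0.07831, 0.07229, 0.04819 (working shown to 5 dp, full precision carried).
D = 0.03012² + 0.07229² + 0.6988² + 0.07831² + 0.07229² + 0.04819² = 0.00091 + 0.00523 + 0.48831 + 0.00613 + 0.00523 + 0.00232 = 0.50813.
So 1 − D = 0.49187, i.e. 0.492 to 3 decimal places.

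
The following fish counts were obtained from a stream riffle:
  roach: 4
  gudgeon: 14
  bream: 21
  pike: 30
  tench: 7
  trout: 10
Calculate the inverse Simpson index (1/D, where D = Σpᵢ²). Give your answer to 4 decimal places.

Total N = 4+14+21+30+7+10 = 86, so the proportions are 0.04651163, 0.1627907, 0.24418605, 0.34883721, 0.08139535, 0.11627907 (working shown to 8 dp, full precision carried).
D = 0.04651163² + 0.1627907² + 0.24418605² + 0.34883721² + 0.08139535² + 0.11627907² = 0.00216333 + 0.02650081 + 0.05962683 + 0.12168740 + 0.00662520 + 0.01352082 = 0.23012439.
So 1/D = 4.345476, i.e. 4.3455 to 4 decimal places.

4.3455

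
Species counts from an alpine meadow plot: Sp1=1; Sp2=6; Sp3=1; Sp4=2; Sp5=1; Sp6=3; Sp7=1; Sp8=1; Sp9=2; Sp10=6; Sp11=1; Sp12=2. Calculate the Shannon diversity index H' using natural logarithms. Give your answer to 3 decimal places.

2.223

Total N = 1+6+1+2+1+3+1+1+2+6+1+2 = 27, so the proportions are 0.03704, 0.22222, 0.03704, 0.07407, 0.03704, 0.11111, 0.03704, 0.03704, 0.07407, 0.22222, 0.03704, 0.07407 (working shown to 5 dp, full precision carried).
Each pᵢ ln pᵢ term: 0.03704×(-3.29584)=-0.12207, 0.22222×(-1.50408)=-0.33424, 0.03704×(-3.29584)=-0.12207, 0.07407×(-2.60269)=-0.19279, 0.03704×(-3.29584)=-0.12207, 0.11111×(-2.19722)=-0.24414, 0.03704×(-3.29584)=-0.12207, 0.03704×(-3.29584)=-0.12207, 0.07407×(-2.60269)=-0.19279, 0.22222×(-1.50408)=-0.33424, 0.03704×(-3.29584)=-0.12207, 0.07407×(-2.60269)=-0.19279.
Sum = -2.22340, so H' = 2.223.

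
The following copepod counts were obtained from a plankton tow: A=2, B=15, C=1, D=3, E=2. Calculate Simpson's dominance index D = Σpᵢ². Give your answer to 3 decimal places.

Total N = 2+15+1+3+2 = 23, so the proportions are 0.08696, 0.65217, 0.04348, 0.13043, 0.08696 (working shown to 5 dp, full precision carried).
D = 0.08696² + 0.65217² + 0.04348² + 0.13043² + 0.08696² = 0.00756 + 0.42533 + 0.00189 + 0.01701 + 0.00756 = 0.45936.
To 3 decimal places, D = 0.459.

0.459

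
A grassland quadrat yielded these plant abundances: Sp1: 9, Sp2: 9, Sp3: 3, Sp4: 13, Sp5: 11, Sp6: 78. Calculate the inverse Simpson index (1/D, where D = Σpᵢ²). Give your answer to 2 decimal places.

2.31

Total N = 9+9+3+13+11+78 = 123, so the proportions are 0.07317, 0.07317, 0.02439, 0.10569, 0.08943, 0.63415 (working shown to 5 dp, full precision carried).
D = 0.07317² + 0.07317² + 0.02439² + 0.10569² + 0.08943² + 0.63415² = 0.00535 + 0.00535 + 0.00059 + 0.01117 + 0.00800 + 0.40214 = 0.43261.
So 1/D = 2.3115, i.e. 2.31 to 2 decimal places.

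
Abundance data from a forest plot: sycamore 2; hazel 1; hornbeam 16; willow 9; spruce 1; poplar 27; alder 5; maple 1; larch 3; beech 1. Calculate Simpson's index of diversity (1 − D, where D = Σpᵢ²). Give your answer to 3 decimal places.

0.746

Total N = 2+1+16+9+1+27+5+1+3+1 = 66, so the proportions are 0.0303, 0.01515, 0.24242, 0.13636, 0.01515, 0.40909, 0.07576, 0.01515, 0.04545, 0.01515 (working shown to 5 dp, full precision carried).
D = 0.0303² + 0.01515² + 0.24242² + 0.13636² + 0.01515² + 0.40909² + 0.07576² + 0.01515² + 0.04545² + 0.01515² = 0.00092 + 0.00023 + 0.05877 + 0.01860 + 0.00023 + 0.16736 + 0.00574 + 0.00023 + 0.00207 + 0.00023 = 0.25436.
So 1 − D = 0.74564, i.e. 0.746 to 3 decimal places.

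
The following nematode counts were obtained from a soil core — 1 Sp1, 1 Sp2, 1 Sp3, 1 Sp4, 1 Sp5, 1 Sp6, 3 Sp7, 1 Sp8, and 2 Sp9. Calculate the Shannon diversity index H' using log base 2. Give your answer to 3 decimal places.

3.022

Total N = 1+1+1+1+1+1+3+1+2 = 12, so the proportions are 0.08333, 0.08333, 0.08333, 0.08333, 0.08333, 0.08333, 0.25, 0.08333, 0.16667 (working shown to 5 dp, full precision carried).
Each pᵢ log₂ pᵢ term: 0.08333×(-3.58496)=-0.29875, 0.08333×(-3.58496)=-0.29875, 0.08333×(-3.58496)=-0.29875, 0.08333×(-3.58496)=-0.29875, 0.08333×(-3.58496)=-0.29875, 0.08333×(-3.58496)=-0.29875, 0.25×(-2.00000)=-0.50000, 0.08333×(-3.58496)=-0.29875, 0.16667×(-2.58496)=-0.43083.
Sum = -3.02206, so H' = 3.022.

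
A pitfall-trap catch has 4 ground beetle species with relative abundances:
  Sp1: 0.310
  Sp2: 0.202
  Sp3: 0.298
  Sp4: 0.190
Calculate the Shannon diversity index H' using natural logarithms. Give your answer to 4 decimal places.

1.3625

Each pᵢ ln pᵢ term (working shown to 6 dp, full precision carried): 0.31×(-1.171183)=-0.363067, 0.202×(-1.599488)=-0.323096, 0.298×(-1.210662)=-0.360777, 0.19×(-1.660731)=-0.315539.
Sum = -1.362479, so H' = 1.3625.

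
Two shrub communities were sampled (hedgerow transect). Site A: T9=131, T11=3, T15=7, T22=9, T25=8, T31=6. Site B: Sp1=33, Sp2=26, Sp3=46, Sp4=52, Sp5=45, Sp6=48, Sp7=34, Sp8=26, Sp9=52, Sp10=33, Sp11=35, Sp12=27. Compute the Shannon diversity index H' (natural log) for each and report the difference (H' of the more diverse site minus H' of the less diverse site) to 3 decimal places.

1.639

Site A: N=164, proportions 0.79878, 0.01829, 0.04268, 0.05488, 0.04878, 0.03659, giving H' = 0.81493 (working shown to 5 dp, full precision carried).
Site B: N=457, proportions 0.07221, 0.05689, 0.10066, 0.11379, 0.09847, 0.10503, 0.0744, 0.05689, 0.11379, 0.07221, 0.07659, 0.05908, giving H' = 2.45362.
Difference = |0.81493 − 2.45362| = 1.63869, i.e. 1.639 to 3 decimal places.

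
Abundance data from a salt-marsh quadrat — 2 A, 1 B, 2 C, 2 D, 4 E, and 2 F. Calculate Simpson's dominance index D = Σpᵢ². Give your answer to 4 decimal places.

0.1953

Total N = 2+1+2+2+4+2 = 13, so the proportions are 0.153846, 0.076923, 0.153846, 0.153846, 0.307692, 0.153846 (working shown to 6 dp, full precision carried).
D = 0.153846² + 0.076923² + 0.153846² + 0.153846² + 0.307692² + 0.153846² = 0.023669 + 0.005917 + 0.023669 + 0.023669 + 0.094675 + 0.023669 = 0.195266.
To 4 decimal places, D = 0.1953.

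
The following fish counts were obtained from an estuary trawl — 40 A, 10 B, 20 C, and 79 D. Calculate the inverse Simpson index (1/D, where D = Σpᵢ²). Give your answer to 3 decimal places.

2.662

Total N = 40+10+20+79 = 149, so the proportions are 0.268456, 0.067114, 0.134228, 0.530201 (working shown to 6 dp, full precision carried).
D = 0.268456² + 0.067114² + 0.134228² + 0.530201² = 0.072069 + 0.004504 + 0.018017 + 0.281113 = 0.375704.
So 1/D = 2.66167, i.e. 2.662 to 3 decimal places.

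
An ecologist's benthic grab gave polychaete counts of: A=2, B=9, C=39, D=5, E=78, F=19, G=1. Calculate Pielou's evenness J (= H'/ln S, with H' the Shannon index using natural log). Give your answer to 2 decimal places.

Total N = 2+9+39+5+78+19+1 = 153, so the proportions are 0.0131, 0.0588, 0.2549, 0.0327, 0.5098, 0.1242, 0.0065 (working shown to 4 dp, full precision carried).
H' = −Σ pᵢ ln pᵢ = −((-0.0567) + (-0.1667) + (-0.3484) + (-0.1118) + (-0.3435) + (-0.2590) + (-0.0329)) = 1.3190.
With S = 7 species, ln S = 1.9459, so J = 1.3190/1.9459 = 0.6778, i.e. 0.68 to 2 decimal places.

0.68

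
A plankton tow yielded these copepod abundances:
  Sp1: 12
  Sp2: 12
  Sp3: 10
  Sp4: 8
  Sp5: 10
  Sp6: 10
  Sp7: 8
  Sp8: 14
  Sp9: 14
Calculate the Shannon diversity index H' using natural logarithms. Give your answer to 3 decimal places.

2.178

Total N = 12+12+10+8+10+10+8+14+14 = 98, so the proportions are 0.12245, 0.12245, 0.10204, 0.08163, 0.10204, 0.10204, 0.08163, 0.14286, 0.14286 (working shown to 5 dp, full precision carried).
Each pᵢ ln pᵢ term: 0.12245×(-2.10006)=-0.25715, 0.12245×(-2.10006)=-0.25715, 0.10204×(-2.28238)=-0.23290, 0.08163×(-2.50553)=-0.20453, 0.10204×(-2.28238)=-0.23290, 0.10204×(-2.28238)=-0.23290, 0.08163×(-2.50553)=-0.20453, 0.14286×(-1.94591)=-0.27799, 0.14286×(-1.94591)=-0.27799.
Sum = -2.17803, so H' = 2.178.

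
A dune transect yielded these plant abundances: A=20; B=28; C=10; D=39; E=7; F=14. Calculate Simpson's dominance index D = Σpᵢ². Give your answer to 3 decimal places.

0.219

Total N = 20+28+10+39+7+14 = 118, so the proportions are 0.16949, 0.23729, 0.08475, 0.33051, 0.05932, 0.11864 (working shown to 5 dp, full precision carried).
D = 0.16949² + 0.23729² + 0.08475² + 0.33051² + 0.05932² + 0.11864² = 0.02873 + 0.05631 + 0.00718 + 0.10924 + 0.00352 + 0.01408 = 0.21905.
To 3 decimal places, D = 0.219.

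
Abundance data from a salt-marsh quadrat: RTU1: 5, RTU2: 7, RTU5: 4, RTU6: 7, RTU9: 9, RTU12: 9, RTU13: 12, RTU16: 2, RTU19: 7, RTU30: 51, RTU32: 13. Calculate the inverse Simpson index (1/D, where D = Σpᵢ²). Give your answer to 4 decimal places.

4.8580

Total N = 5+7+4+7+9+9+12+2+7+51+13 = 126, so the proportions are 0.03968254, 0.05555556, 0.03174603, 0.05555556, 0.07142857, 0.07142857, 0.0952381, 0.01587302, 0.05555556, 0.4047619, 0.1031746 (working shown to 8 dp, full precision carried).
D = 0.03968254² + 0.05555556² + 0.03174603² + 0.05555556² + 0.07142857² + 0.07142857² + 0.0952381² + 0.01587302² + 0.05555556² + 0.4047619² + 0.1031746² = 0.00157470 + 0.00308642 + 0.00100781 + 0.00308642 + 0.00510204 + 0.00510204 + 0.00907029 + 0.00025195 + 0.00308642 + 0.16383220 + 0.01064500 = 0.20584530.
So 1/D = 4.858017, i.e. 4.8580 to 4 decimal places.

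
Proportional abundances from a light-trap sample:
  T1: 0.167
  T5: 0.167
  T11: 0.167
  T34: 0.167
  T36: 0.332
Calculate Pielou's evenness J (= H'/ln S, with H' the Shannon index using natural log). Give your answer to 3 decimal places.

0.970

H' = −Σ pᵢ ln pᵢ = −((-0.29889) + (-0.29889) + (-0.29889) + (-0.29889) + (-0.36607)) = 1.56163 (working shown to 5 dp, full precision carried).
With S = 5 species, ln S = 1.60944, so J = 1.56163/1.60944 = 0.97030, i.e. 0.970 to 3 decimal places.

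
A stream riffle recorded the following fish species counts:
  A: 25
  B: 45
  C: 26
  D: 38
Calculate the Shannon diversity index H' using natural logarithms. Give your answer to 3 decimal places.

1.355

Total N = 25+45+26+38 = 134, so the proportions are 0.18657, 0.33582, 0.19403, 0.28358 (working shown to 5 dp, full precision carried).
Each pᵢ ln pᵢ term: 0.18657×(-1.67896)=-0.31324, 0.33582×(-1.09118)=-0.36644, 0.19403×(-1.63974)=-0.31816, 0.28358×(-1.26025)=-0.35739.
Sum = -1.35522, so H' = 1.355.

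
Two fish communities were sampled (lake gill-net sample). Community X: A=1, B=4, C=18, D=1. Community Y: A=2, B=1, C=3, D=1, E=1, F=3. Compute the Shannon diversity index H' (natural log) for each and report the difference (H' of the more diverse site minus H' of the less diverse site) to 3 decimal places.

0.893

Community X: N=24, proportions 0.04167, 0.16667, 0.75, 0.04167, giving H' = 0.77923 (working shown to 5 dp, full precision carried).
Community Y: N=11, proportions 0.18182, 0.09091, 0.27273, 0.09091, 0.09091, 0.27273, giving H' = 1.67263.
Difference = |0.77923 − 1.67263| = 0.89340, i.e. 0.893 to 3 decimal places.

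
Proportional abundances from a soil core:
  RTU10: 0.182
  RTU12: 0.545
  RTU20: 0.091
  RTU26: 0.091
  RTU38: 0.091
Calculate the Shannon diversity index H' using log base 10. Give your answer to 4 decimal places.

0.5625

Each pᵢ log₁₀ pᵢ term (working shown to 6 dp, full precision carried): 0.182×(-0.739929)=-0.134667, 0.545×(-0.263603)=-0.143664, 0.091×(-1.040959)=-0.094727, 0.091×(-1.040959)=-0.094727, 0.091×(-1.040959)=-0.094727.
Sum = -0.562513, so H' = 0.5625.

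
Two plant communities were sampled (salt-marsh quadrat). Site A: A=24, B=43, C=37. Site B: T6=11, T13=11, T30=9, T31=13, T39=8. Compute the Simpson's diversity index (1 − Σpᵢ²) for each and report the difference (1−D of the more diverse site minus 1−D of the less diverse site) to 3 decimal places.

Site A: N=104, proportions 0.23077, 0.41346, 0.35577, giving 1−D = 0.64922 (working shown to 5 dp, full precision carried).
Site B: N=52, proportions 0.21154, 0.21154, 0.17308, 0.25, 0.15385, giving 1−D = 0.79438.
Difference = |0.64922 − 0.79438| = 0.14516, i.e. 0.145 to 3 decimal places.

0.145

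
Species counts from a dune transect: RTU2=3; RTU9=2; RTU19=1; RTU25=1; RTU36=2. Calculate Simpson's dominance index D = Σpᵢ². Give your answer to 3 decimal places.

Total N = 3+2+1+1+2 = 9, so the proportions are 0.33333, 0.22222, 0.11111, 0.11111, 0.22222 (working shown to 5 dp, full precision carried).
D = 0.33333² + 0.22222² + 0.11111² + 0.11111² + 0.22222² = 0.11111 + 0.04938 + 0.01235 + 0.01235 + 0.04938 = 0.23457.
To 3 decimal places, D = 0.235.

0.235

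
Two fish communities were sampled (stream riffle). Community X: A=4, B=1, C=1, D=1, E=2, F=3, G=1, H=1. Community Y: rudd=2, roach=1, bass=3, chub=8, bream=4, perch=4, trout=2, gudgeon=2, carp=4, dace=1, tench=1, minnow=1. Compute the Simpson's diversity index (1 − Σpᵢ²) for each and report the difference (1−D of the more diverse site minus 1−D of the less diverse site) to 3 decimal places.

0.048

Community X: N=14, proportions 0.28571, 0.07143, 0.07143, 0.07143, 0.14286, 0.21429, 0.07143, 0.07143, giving 1−D = 0.82653 (working shown to 5 dp, full precision carried).
Community Y: N=33, proportions 0.06061, 0.0303, 0.09091, 0.24242, 0.12121, 0.12121, 0.06061, 0.06061, 0.12121, 0.0303, 0.0303, 0.0303, giving 1−D = 0.87420.
Difference = |0.82653 − 0.87420| = 0.04767, i.e. 0.048 to 3 decimal places.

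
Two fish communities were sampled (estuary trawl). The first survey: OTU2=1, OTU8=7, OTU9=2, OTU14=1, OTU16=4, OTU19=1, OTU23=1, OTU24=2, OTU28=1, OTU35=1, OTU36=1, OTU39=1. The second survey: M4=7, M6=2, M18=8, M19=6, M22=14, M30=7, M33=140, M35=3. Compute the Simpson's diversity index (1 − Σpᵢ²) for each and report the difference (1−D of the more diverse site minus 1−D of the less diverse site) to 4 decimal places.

0.4190

The first survey: N=23, proportions 0.043478, 0.304348, 0.086957, 0.043478, 0.173913, 0.043478, 0.043478, 0.086957, 0.043478, 0.043478, 0.043478, 0.043478, giving 1−D = 0.846881 (working shown to 6 dp, full precision carried).
The second survey: N=187, proportions 0.037433, 0.010695, 0.042781, 0.032086, 0.074866, 0.037433, 0.748663, 0.016043, giving 1−D = 0.427865.
Difference = |0.846881 − 0.427865| = 0.419016, i.e. 0.4190 to 4 decimal places.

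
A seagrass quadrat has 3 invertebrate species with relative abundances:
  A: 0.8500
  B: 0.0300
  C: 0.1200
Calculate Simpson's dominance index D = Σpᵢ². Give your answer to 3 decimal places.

0.738

D = 0.85² + 0.03² + 0.12² = 0.72250 + 0.00090 + 0.01440 = 0.73780 (working shown to 5 dp, full precision carried).
To 3 decimal places, D = 0.738.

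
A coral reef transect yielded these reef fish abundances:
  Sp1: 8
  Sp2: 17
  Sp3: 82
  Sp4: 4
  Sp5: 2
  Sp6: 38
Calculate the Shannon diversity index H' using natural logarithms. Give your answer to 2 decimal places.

Total N = 8+17+82+4+2+38 = 151, so the proportions are 0.053, 0.1126, 0.543, 0.0265, 0.0132, 0.2517 (working shown to 4 dp, full precision carried).
Each pᵢ ln pᵢ term: 0.053×(-2.9378)=-0.1556, 0.1126×(-2.1841)=-0.2459, 0.543×(-0.6106)=-0.3316, 0.0265×(-3.6310)=-0.0962, 0.0132×(-4.3241)=-0.0573, 0.2517×(-1.3797)=-0.3472.
Sum = -1.2338, so H' = 1.23.

1.23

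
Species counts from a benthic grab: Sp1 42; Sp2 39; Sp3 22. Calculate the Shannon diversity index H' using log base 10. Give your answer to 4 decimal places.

0.4618

Total N = 42+39+22 = 103, so the proportions are 0.407767, 0.378641, 0.213592 (working shown to 6 dp, full precision carried).
Each pᵢ log₁₀ pᵢ term: 0.407767×(-0.389588)=-0.158861, 0.378641×(-0.421773)=-0.159700, 0.213592×(-0.670415)=-0.143195.
Sum = -0.461757, so H' = 0.4618.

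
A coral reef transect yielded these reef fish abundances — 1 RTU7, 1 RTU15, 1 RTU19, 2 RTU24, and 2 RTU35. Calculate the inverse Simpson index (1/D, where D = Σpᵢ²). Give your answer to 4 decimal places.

4.4545

Total N = 1+1+1+2+2 = 7, so the proportions are 0.14285714, 0.14285714, 0.14285714, 0.28571429, 0.28571429 (working shown to 8 dp, full precision carried).
D = 0.14285714² + 0.14285714² + 0.14285714² + 0.28571429² + 0.28571429² = 0.02040816 + 0.02040816 + 0.02040816 + 0.08163265 + 0.08163265 = 0.22448980.
So 1/D = 4.454545, i.e. 4.4545 to 4 decimal places.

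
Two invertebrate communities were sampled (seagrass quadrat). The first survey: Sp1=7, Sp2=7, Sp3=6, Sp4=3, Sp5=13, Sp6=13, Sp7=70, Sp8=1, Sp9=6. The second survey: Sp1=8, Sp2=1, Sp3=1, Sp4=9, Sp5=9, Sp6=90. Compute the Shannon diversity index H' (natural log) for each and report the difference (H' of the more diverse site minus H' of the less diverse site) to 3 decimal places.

The first survey: N=126, proportions 0.05556, 0.05556, 0.04762, 0.02381, 0.10317, 0.10317, 0.55556, 0.00794, 0.04762, giving H' = 1.53372 (working shown to 5 dp, full precision carried).
The second survey: N=118, proportions 0.0678, 0.00847, 0.00847, 0.07627, 0.07627, 0.76271, giving H' = 0.86248.
Difference = |1.53372 − 0.86248| = 0.67124, i.e. 0.671 to 3 decimal places.

0.671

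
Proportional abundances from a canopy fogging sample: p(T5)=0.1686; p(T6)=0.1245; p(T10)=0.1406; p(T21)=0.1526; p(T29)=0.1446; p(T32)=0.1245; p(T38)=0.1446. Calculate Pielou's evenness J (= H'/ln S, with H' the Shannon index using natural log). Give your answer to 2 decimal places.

H' = −Σ pᵢ ln pᵢ = −((-0.3001) + (-0.2594) + (-0.2758) + (-0.2869) + (-0.2796) + (-0.2594) + (-0.2796)) = 1.9409 (working shown to 4 dp, full precision carried).
With S = 7 species, ln S = 1.9459, so J = 1.9409/1.9459 = 0.9974, i.e. 1.00 to 2 decimal places.

1.00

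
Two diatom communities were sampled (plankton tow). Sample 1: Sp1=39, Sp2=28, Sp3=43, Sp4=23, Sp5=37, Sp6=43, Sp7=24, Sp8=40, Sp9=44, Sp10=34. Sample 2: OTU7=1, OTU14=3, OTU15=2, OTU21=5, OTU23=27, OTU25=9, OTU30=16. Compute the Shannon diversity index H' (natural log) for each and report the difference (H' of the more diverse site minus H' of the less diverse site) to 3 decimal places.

Sample 1: N=355, proportions 0.10986, 0.07887, 0.12113, 0.06479, 0.10423, 0.12113, 0.06761, 0.11268, 0.12394, 0.09577, giving H' = 2.27890 (working shown to 5 dp, full precision carried).
Sample 2: N=63, proportions 0.01587, 0.04762, 0.03175, 0.07937, 0.42857, 0.14286, 0.25397, giving H' = 1.51054.
Difference = |2.27890 − 1.51054| = 0.76836, i.e. 0.768 to 3 decimal places.

0.768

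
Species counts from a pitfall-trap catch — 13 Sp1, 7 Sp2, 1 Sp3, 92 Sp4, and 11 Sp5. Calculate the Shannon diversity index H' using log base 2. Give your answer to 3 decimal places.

1.261

Total N = 13+7+1+92+11 = 124, so the proportions are 0.10484, 0.05645, 0.00806, 0.74194, 0.08871 (working shown to 5 dp, full precision carried).
Each pᵢ log₂ pᵢ term: 0.10484×(-3.25376)=-0.34112, 0.05645×(-4.14684)=-0.23410, 0.00806×(-6.95420)=-0.05608, 0.74194×(-0.43063)=-0.31950, 0.08871×(-3.49476)=-0.31002.
Sum = -1.26082, so H' = 1.261.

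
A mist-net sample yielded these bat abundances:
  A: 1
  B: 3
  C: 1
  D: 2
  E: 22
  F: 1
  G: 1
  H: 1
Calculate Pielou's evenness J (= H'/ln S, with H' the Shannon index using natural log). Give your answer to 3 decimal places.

0.574

Total N = 1+3+1+2+22+1+1+1 = 32, so the proportions are 0.03125, 0.09375, 0.03125, 0.0625, 0.6875, 0.03125, 0.03125, 0.03125 (working shown to 5 dp, full precision carried).
H' = −Σ pᵢ ln pᵢ = −((-0.10830) + (-0.22192) + (-0.10830) + (-0.17329) + (-0.25760) + (-0.10830) + (-0.10830) + (-0.10830)) = 1.19433.
With S = 8 species, ln S = 2.07944, so J = 1.19433/2.07944 = 0.57435, i.e. 0.574 to 3 decimal places.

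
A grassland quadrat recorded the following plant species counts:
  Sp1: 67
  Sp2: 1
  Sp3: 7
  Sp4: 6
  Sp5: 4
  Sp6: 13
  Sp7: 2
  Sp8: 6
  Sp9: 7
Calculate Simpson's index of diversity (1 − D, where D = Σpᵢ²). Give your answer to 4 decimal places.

Total N = 67+1+7+6+4+13+2+6+7 = 113, so the proportions are 0.59292, 0.00885, 0.061947, 0.053097, 0.035398, 0.115044, 0.017699, 0.053097, 0.061947 (working shown to 6 dp, full precision carried).
D = 0.59292² + 0.00885² + 0.061947² + 0.053097² + 0.035398² + 0.115044² + 0.017699² + 0.053097² + 0.061947² = 0.351555 + 0.000078 + 0.003837 + 0.002819 + 0.001253 + 0.013235 + 0.000313 + 0.002819 + 0.003837 = 0.379748.
So 1 − D = 0.620252, i.e. 0.6203 to 4 decimal places.

0.6203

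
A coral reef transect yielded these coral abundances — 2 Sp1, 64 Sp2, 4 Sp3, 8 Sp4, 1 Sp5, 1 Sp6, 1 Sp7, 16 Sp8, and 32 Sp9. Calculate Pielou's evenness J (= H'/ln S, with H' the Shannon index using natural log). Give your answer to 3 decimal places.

0.642

Total N = 2+64+4+8+1+1+1+16+32 = 129, so the proportions are 0.0155, 0.49612, 0.03101, 0.06202, 0.00775, 0.00775, 0.00775, 0.12403, 0.24806 (working shown to 5 dp, full precision carried).
H' = −Σ pᵢ ln pᵢ = −((-0.06460) + (-0.34775) + (-0.10771) + (-0.17243) + (-0.03767) + (-0.03767) + (-0.03767) + (-0.25888) + (-0.34582)) = 1.41020.
With S = 9 species, ln S = 2.19722, so J = 1.41020/2.19722 = 0.64181, i.e. 0.642 to 3 decimal places.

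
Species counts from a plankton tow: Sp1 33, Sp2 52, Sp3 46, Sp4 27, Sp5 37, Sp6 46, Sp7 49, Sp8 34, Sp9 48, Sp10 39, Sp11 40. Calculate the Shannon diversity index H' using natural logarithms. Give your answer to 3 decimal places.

Total N = 33+52+46+27+37+46+49+34+48+39+40 = 451, so the proportions are 0.07317, 0.1153, 0.102, 0.05987, 0.08204, 0.102, 0.10865, 0.07539, 0.10643, 0.08647, 0.08869 (working shown to 5 dp, full precision carried).
Each pᵢ ln pᵢ term: 0.07317×(-2.61496)=-0.19134, 0.1153×(-2.16022)=-0.24907, 0.102×(-2.28283)=-0.23284, 0.05987×(-2.81563)=-0.16856, 0.08204×(-2.50055)=-0.20514, 0.102×(-2.28283)=-0.23284, 0.10865×(-2.21965)=-0.24116, 0.07539×(-2.58511)=-0.19489, 0.10643×(-2.24027)=-0.23843, 0.08647×(-2.44791)=-0.21168, 0.08869×(-2.42259)=-0.21486.
Sum = -2.38082, so H' = 2.381.

2.381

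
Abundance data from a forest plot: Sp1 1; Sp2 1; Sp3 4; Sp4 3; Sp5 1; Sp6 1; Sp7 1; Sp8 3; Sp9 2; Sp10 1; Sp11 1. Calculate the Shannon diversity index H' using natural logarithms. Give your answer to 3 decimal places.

Total N = 1+1+4+3+1+1+1+3+2+1+1 = 19, so the proportions are 0.05263, 0.05263, 0.21053, 0.15789, 0.05263, 0.05263, 0.05263, 0.15789, 0.10526, 0.05263, 0.05263 (working shown to 5 dp, full precision carried).
Each pᵢ ln pᵢ term: 0.05263×(-2.94444)=-0.15497, 0.05263×(-2.94444)=-0.15497, 0.21053×(-1.55814)=-0.32803, 0.15789×(-1.84583)=-0.29145, 0.05263×(-2.94444)=-0.15497, 0.05263×(-2.94444)=-0.15497, 0.05263×(-2.94444)=-0.15497, 0.15789×(-1.84583)=-0.29145, 0.10526×(-2.25129)=-0.23698, 0.05263×(-2.94444)=-0.15497, 0.05263×(-2.94444)=-0.15497.
Sum = -2.23269, so H' = 2.233.

2.233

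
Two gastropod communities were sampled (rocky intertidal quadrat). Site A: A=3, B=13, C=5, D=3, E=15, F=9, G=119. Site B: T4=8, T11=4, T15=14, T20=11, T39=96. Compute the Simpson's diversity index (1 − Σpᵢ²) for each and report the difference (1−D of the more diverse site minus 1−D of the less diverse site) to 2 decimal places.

0.02

Site A: N=167, proportions 0.018, 0.0778, 0.0299, 0.018, 0.0898, 0.0539, 0.7126, giving 1−D = 0.4737 (working shown to 4 dp, full precision carried).
Site B: N=133, proportions 0.0602, 0.0301, 0.1053, 0.0827, 0.7218, giving 1−D = 0.4566.
Difference = |0.4737 − 0.4566| = 0.0171, i.e. 0.02 to 2 decimal places.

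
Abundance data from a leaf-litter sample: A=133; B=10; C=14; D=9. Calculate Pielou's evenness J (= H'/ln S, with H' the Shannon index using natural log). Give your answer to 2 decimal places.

0.51

Total N = 133+10+14+9 = 166, so the proportions are 0.8012, 0.0602, 0.0843, 0.0542 (working shown to 4 dp, full precision carried).
H' = −Σ pᵢ ln pᵢ = −((-0.1776) + (-0.1692) + (-0.2086) + (-0.1580)) = 0.7134.
With S = 4 species, ln S = 1.3863, so J = 0.7134/1.3863 = 0.5146, i.e. 0.51 to 2 decimal places.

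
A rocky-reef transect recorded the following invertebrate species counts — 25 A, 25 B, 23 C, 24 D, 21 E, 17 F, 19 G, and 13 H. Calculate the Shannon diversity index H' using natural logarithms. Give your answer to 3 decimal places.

2.060

Total N = 25+25+23+24+21+17+19+13 = 167, so the proportions are 0.1497, 0.1497, 0.13772, 0.14371, 0.12575, 0.1018, 0.11377, 0.07784 (working shown to 5 dp, full precision carried).
Each pᵢ ln pᵢ term: 0.1497×(-1.89912)=-0.28430, 0.1497×(-1.89912)=-0.28430, 0.13772×(-1.98250)=-0.27304, 0.14371×(-1.93994)=-0.27879, 0.12575×(-2.07347)=-0.26074, 0.1018×(-2.28478)=-0.23258, 0.11377×(-2.17355)=-0.24729, 0.07784×(-2.55304)=-0.19874.
Sum = -2.05978, so H' = 2.060.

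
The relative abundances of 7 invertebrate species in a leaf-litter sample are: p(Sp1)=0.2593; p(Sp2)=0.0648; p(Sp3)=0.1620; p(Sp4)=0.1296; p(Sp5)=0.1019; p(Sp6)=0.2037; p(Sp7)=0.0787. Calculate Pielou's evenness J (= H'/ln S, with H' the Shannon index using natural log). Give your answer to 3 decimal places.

H' = −Σ pᵢ ln pᵢ = −((-0.35000) + (-0.17732) + (-0.29487) + (-0.26481) + (-0.23272) + (-0.32411) + (-0.20006)) = 1.84388 (working shown to 5 dp, full precision carried).
With S = 7 species, ln S = 1.94591, so J = 1.84388/1.94591 = 0.94757, i.e. 0.948 to 3 decimal places.

0.948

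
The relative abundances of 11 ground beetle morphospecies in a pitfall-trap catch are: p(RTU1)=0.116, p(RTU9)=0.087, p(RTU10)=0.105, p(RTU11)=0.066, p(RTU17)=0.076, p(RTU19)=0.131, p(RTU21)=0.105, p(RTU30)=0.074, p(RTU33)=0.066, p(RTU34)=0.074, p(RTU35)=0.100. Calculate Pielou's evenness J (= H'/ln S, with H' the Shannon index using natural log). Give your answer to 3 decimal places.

0.989

H' = −Σ pᵢ ln pᵢ = −((-0.24988) + (-0.21244) + (-0.23665) + (-0.17939) + (-0.19585) + (-0.26627) + (-0.23665) + (-0.19267) + (-0.17939) + (-0.19267) + (-0.23026)) = 2.37213 (working shown to 5 dp, full precision carried).
With S = 11 species, ln S = 2.39790, so J = 2.37213/2.39790 = 0.98926, i.e. 0.989 to 3 decimal places.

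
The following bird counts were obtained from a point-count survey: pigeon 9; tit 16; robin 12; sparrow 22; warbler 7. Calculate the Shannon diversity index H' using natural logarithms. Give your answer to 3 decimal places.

Total N = 9+16+12+22+7 = 66, so the proportions are 0.13636, 0.24242, 0.18182, 0.33333, 0.10606 (working shown to 5 dp, full precision carried).
Each pᵢ ln pᵢ term: 0.13636×(-1.99243)=-0.27170, 0.24242×(-1.41707)=-0.34353, 0.18182×(-1.70475)=-0.30995, 0.33333×(-1.09861)=-0.36620, 0.10606×(-2.24374)=-0.23797.
Sum = -1.52936, so H' = 1.529.

1.529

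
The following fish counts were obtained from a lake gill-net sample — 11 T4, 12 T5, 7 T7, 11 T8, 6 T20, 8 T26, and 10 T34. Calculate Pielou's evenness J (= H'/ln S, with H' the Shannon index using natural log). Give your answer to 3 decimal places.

0.986

Total N = 11+12+7+11+6+8+10 = 65, so the proportions are 0.16923, 0.18462, 0.10769, 0.16923, 0.09231, 0.12308, 0.15385 (working shown to 5 dp, full precision carried).
H' = −Σ pᵢ ln pᵢ = −((-0.30064) + (-0.31190) + (-0.23999) + (-0.30064) + (-0.21993) + (-0.25784) + (-0.28797)) = 1.91891.
With S = 7 species, ln S = 1.94591, so J = 1.91891/1.94591 = 0.98613, i.e. 0.986 to 3 decimal places.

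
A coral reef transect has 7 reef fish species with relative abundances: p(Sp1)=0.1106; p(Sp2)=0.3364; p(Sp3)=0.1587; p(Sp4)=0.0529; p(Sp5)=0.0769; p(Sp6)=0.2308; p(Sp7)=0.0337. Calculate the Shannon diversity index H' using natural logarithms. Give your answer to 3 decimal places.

Each pᵢ ln pᵢ term (working shown to 5 dp, full precision carried): 0.1106×(-2.20184)=-0.24352, 0.3364×(-1.08945)=-0.36649, 0.1587×(-1.84074)=-0.29213, 0.0529×(-2.93935)=-0.15549, 0.0769×(-2.56525)=-0.19727, 0.2308×(-1.46620)=-0.33840, 0.0337×(-3.39026)=-0.11425.
Sum = -1.70755, so H' = 1.708.

1.708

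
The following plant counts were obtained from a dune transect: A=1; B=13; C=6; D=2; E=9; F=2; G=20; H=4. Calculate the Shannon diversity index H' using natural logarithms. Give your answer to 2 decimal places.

Total N = 1+13+6+2+9+2+20+4 = 57, so the proportions are 0.0175, 0.2281, 0.1053, 0.0351, 0.1579, 0.0351, 0.3509, 0.0702 (working shown to 4 dp, full precision carried).
Each pᵢ ln pᵢ term: 0.0175×(-4.0431)=-0.0709, 0.2281×(-1.4781)=-0.3371, 0.1053×(-2.2513)=-0.2370, 0.0351×(-3.3499)=-0.1175, 0.1579×(-1.8458)=-0.2914, 0.0351×(-3.3499)=-0.1175, 0.3509×(-1.0473)=-0.3675, 0.0702×(-2.6568)=-0.1864.
Sum = -1.7255, so H' = 1.73.

1.73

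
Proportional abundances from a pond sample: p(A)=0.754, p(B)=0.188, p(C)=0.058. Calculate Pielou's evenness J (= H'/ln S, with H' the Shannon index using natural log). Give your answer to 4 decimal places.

0.6301

H' = −Σ pᵢ ln pᵢ = −((-0.212902) + (-0.314207) + (-0.165144)) = 0.692253 (working shown to 6 dp, full precision carried).
With S = 3 species, ln S = 1.098612, so J = 0.692253/1.098612 = 0.630116, i.e. 0.6301 to 4 decimal places.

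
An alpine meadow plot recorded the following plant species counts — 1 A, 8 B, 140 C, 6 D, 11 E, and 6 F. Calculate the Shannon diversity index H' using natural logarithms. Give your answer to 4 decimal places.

0.7501

Total N = 1+8+140+6+11+6 = 172, so the proportions are 0.005814, 0.046512, 0.813953, 0.034884, 0.063953, 0.034884 (working shown to 6 dp, full precision carried).
Each pᵢ ln pᵢ term: 0.005814×(-5.147494)=-0.029927, 0.046512×(-3.068053)=-0.142700, 0.813953×(-0.205852)=-0.167554, 0.034884×(-3.355735)=-0.117061, 0.063953×(-2.749599)=-0.175846, 0.034884×(-3.355735)=-0.117061.
Sum = -0.750149, so H' = 0.7501.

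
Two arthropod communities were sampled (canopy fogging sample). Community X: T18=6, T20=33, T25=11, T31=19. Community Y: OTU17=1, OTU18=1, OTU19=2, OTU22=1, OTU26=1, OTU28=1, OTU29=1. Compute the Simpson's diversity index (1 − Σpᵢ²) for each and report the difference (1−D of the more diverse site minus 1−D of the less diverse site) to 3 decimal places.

Community X: N=69, proportions 0.08696, 0.47826, 0.15942, 0.27536, giving 1−D = 0.66247 (working shown to 5 dp, full precision carried).
Community Y: N=8, proportions 0.125, 0.125, 0.25, 0.125, 0.125, 0.125, 0.125, giving 1−D = 0.84375.
Difference = |0.66247 − 0.84375| = 0.18128, i.e. 0.181 to 3 decimal places.

0.181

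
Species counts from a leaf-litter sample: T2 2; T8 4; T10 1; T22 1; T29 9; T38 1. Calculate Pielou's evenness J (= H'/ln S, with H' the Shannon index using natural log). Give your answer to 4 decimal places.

Total N = 2+4+1+1+9+1 = 18, so the proportions are 0.111111, 0.222222, 0.055556, 0.055556, 0.5, 0.055556 (working shown to 6 dp, full precision carried).
H' = −Σ pᵢ ln pᵢ = −((-0.244136) + (-0.334239) + (-0.160576) + (-0.160576) + (-0.346574) + (-0.160576)) = 1.406678.
With S = 6 species, ln S = 1.791759, so J = 1.406678/1.791759 = 0.785082, i.e. 0.7851 to 4 decimal places.

0.7851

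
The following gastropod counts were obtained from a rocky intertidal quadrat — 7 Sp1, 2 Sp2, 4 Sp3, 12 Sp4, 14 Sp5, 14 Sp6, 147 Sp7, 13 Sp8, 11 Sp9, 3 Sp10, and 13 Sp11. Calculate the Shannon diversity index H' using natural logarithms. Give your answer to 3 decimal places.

Total N = 7+2+4+12+14+14+147+13+11+3+13 = 240, so the proportions are 0.02917, 0.00833, 0.01667, 0.05, 0.05833, 0.05833, 0.6125, 0.05417, 0.04583, 0.0125, 0.05417 (working shown to 5 dp, full precision carried).
Each pᵢ ln pᵢ term: 0.02917×(-3.53473)=-0.10310, 0.00833×(-4.78749)=-0.03990, 0.01667×(-4.09434)=-0.06824, 0.05×(-2.99573)=-0.14979, 0.05833×(-2.84158)=-0.16576, 0.05833×(-2.84158)=-0.16576, 0.6125×(-0.49021)=-0.30025, 0.05417×(-2.91569)=-0.15793, 0.04583×(-3.08274)=-0.14129, 0.0125×(-4.38203)=-0.05478, 0.05417×(-2.91569)=-0.15793.
Sum = -1.50472, so H' = 1.505.

1.505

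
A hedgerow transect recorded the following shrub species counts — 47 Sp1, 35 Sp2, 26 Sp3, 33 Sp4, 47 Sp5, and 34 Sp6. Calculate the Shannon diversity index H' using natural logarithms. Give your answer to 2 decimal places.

Total N = 47+35+26+33+47+34 = 222, so the proportions are 0.2117, 0.1577, 0.1171, 0.1486, 0.2117, 0.1532 (working shown to 4 dp, full precision carried).
Each pᵢ ln pᵢ term: 0.2117×(-1.5525)=-0.3287, 0.1577×(-1.8473)=-0.2912, 0.1171×(-2.1446)=-0.2512, 0.1486×(-1.9062)=-0.2833, 0.2117×(-1.5525)=-0.3287, 0.1532×(-1.8763)=-0.2874.
Sum = -1.7705, so H' = 1.77.

1.77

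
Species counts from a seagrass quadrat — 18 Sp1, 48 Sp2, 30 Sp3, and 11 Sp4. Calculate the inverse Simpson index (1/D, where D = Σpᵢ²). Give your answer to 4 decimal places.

Total N = 18+48+30+11 = 107, so the proportions are 0.1682243, 0.4485981, 0.2803738, 0.1028037 (working shown to 7 dp, full precision carried).
D = 0.1682243² + 0.4485981² + 0.2803738² + 0.1028037² = 0.0282994 + 0.2012403 + 0.0786095 + 0.0105686 = 0.3187178.
So 1/D = 3.137572, i.e. 3.1376 to 4 decimal places.

3.1376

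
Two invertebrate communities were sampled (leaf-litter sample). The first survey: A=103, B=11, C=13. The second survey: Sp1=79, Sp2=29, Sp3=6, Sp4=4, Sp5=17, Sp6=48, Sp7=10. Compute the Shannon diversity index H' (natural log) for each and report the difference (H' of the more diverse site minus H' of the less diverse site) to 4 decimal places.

The first survey: N=127, proportions 0.811024, 0.086614, 0.102362, giving H' = 0.615067 (working shown to 6 dp, full precision carried).
The second survey: N=193, proportions 0.409326, 0.150259, 0.031088, 0.020725, 0.088083, 0.248705, 0.051813, giving H' = 1.552111.
Difference = |0.615067 − 1.552111| = 0.937044, i.e. 0.9370 to 4 decimal places.

0.9370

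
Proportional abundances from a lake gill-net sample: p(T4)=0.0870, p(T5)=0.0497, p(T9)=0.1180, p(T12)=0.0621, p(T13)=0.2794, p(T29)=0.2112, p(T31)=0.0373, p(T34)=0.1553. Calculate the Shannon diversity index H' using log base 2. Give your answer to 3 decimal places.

Each pᵢ log₂ pᵢ term (working shown to 5 dp, full precision carried): 0.087×(-3.52284)=-0.30649, 0.0497×(-4.33061)=-0.21523, 0.118×(-3.08314)=-0.36381, 0.0621×(-4.00926)=-0.24898, 0.2794×(-1.83960)=-0.51398, 0.2112×(-2.24332)=-0.47379, 0.0373×(-4.74468)=-0.17698, 0.1553×(-2.68687)=-0.41727.
Sum = -2.71652, so H' = 2.717.

2.717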